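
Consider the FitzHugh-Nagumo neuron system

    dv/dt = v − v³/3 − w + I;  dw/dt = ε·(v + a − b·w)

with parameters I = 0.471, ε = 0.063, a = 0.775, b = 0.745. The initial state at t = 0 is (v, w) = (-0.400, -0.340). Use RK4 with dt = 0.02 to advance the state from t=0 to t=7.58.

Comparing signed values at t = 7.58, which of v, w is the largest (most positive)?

largest component: v

t=0.000: state=(-0.400, -0.340)
step 1 (dt=0.02): k1=(0.432, 0.040), k2=(0.436, 0.040), k3=(0.436, 0.040), k4=(0.439, 0.040); state += dt/6·(k1+2k2+2k3+k4)
t=0.020: state=(-0.391, -0.339)
t=0.040: state=(-0.382, -0.338)
t=0.060: state=(-0.373, -0.338)
continuing one RK4 step at a time; state shown every 25 steps (Δt=0.5):
t=0.500: state=(-0.134, -0.317)
t=1.000: state=(0.281, -0.283)
t=1.500: state=(0.892, -0.235)
t=2.000: state=(1.516, -0.167)
t=2.500: state=(1.835, -0.086)
t=3.000: state=(1.916, -0.001)
t=3.500: state=(1.914, 0.083)
t=4.000: state=(1.890, 0.164)
t=4.500: state=(1.861, 0.243)
t=5.000: state=(1.831, 0.319)
t=5.500: state=(1.799, 0.392)
t=6.000: state=(1.767, 0.463)
t=6.500: state=(1.735, 0.531)
t=7.000: state=(1.702, 0.596)
t=7.500: state=(1.669, 0.659)
t=7.580: state=(1.663, 0.668)
compare at T: v=1.663, w=0.668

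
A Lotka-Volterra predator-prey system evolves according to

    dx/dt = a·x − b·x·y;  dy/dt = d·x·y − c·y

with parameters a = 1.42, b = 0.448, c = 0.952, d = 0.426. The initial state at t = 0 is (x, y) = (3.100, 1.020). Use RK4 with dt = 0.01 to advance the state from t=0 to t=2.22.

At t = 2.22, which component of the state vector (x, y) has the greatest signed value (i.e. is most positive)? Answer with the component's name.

t=0.000: state=(3.100, 1.020)
step 1 (dt=0.01): k1=(2.985, 0.376), k2=(2.997, 0.383), k3=(2.997, 0.383), k4=(3.009, 0.390); state += dt/6·(k1+2k2+2k3+k4)
t=0.010: state=(3.130, 1.024)
t=0.020: state=(3.160, 1.028)
t=0.030: state=(3.191, 1.032)
continuing one RK4 step at a time; state shown every 10 steps (Δt=0.1):
t=0.100: state=(3.410, 1.065)
t=0.200: state=(3.742, 1.128)
t=0.300: state=(4.093, 1.212)
t=0.400: state=(4.458, 1.322)
t=0.500: state=(4.828, 1.464)
t=0.600: state=(5.191, 1.648)
t=0.700: state=(5.529, 1.883)
t=0.800: state=(5.820, 2.181)
t=0.900: state=(6.035, 2.553)
t=1.000: state=(6.143, 3.010)
t=1.100: state=(6.114, 3.555)
t=1.200: state=(5.927, 4.179)
t=1.300: state=(5.580, 4.858)
t=1.400: state=(5.094, 5.547)
t=1.500: state=(4.513, 6.190)
t=1.600: state=(3.892, 6.731)
t=1.700: state=(3.287, 7.130)
t=1.800: state=(2.736, 7.368)
t=1.900: state=(2.262, 7.449)
t=2.000: state=(1.869, 7.394)
t=2.100: state=(1.552, 7.228)
t=2.200: state=(1.300, 6.982)
t=2.220: state=(1.257, 6.926)
compare at T: x=1.257, y=6.926

largest component: y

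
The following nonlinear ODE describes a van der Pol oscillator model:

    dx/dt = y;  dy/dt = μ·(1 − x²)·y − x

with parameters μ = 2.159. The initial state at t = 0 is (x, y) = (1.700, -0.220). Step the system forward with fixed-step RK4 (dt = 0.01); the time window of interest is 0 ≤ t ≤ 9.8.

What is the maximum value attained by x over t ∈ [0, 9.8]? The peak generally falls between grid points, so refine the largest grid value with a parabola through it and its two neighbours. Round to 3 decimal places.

max x = 2.021

t=0.000: state=(1.700, -0.220)
step 1 (dt=0.01): k1=(-0.220, -0.802), k2=(-0.224, -0.787), k3=(-0.224, -0.787), k4=(-0.228, -0.772); state += dt/6·(k1+2k2+2k3+k4)
t=0.010: state=(1.698, -0.228)
t=0.020: state=(1.695, -0.235)
t=0.030: state=(1.693, -0.243)
continuing one RK4 step at a time; state shown every 50 steps (Δt=0.5):
t=0.500: state=(1.527, -0.432)
t=1.000: state=(1.272, -0.604)
t=1.500: state=(0.888, -1.004)
t=2.000: state=(0.103, -2.474)
t=2.500: state=(-1.619, -2.774)
t=3.000: state=(-2.012, 0.151)
t=3.500: state=(-1.878, 0.322)
t=4.000: state=(-1.702, 0.382)
t=4.500: state=(-1.491, 0.473)
t=5.000: state=(-1.215, 0.655)
t=5.500: state=(-0.788, 1.149)
t=6.000: state=(0.155, 3.027)
t=6.500: state=(1.830, 1.712)
t=7.000: state=(1.994, -0.223)
t=7.500: state=(1.847, -0.333)
t=8.000: state=(1.666, -0.395)
t=8.500: state=(1.446, -0.497)
t=9.000: state=(1.151, -0.710)
t=9.500: state=(0.672, -1.333)
t=9.800: state=(0.134, -2.407)
largest grid value and its neighbours: x(6.790)=2.02074, x(6.800)=2.02088, x(6.810)=2.02082
parabola through these three points peaks at t≈6.802 with x≈2.02089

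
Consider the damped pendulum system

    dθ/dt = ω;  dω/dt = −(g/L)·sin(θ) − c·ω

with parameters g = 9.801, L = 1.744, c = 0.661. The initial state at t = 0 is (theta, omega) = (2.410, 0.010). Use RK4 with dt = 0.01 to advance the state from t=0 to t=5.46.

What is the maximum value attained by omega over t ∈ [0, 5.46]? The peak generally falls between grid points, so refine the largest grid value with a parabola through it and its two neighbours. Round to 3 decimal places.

max omega = 2.177

t=0.000: state=(2.410, 0.010)
step 1 (dt=0.01): k1=(0.010, -3.761), k2=(-0.009, -3.748), k3=(-0.009, -3.749), k4=(-0.027, -3.737); state += dt/6·(k1+2k2+2k3+k4)
t=0.010: state=(2.410, -0.027)
t=0.020: state=(2.409, -0.065)
t=0.030: state=(2.409, -0.102)
continuing one RK4 step at a time; state shown every 20 steps (Δt=0.2):
t=0.200: state=(2.339, -0.713)
t=0.400: state=(2.124, -1.448)
t=0.600: state=(1.756, -2.242)
t=0.800: state=(1.229, -3.002)
t=1.000: state=(0.576, -3.442)
t=1.200: state=(-0.105, -3.246)
t=1.400: state=(-0.680, -2.428)
t=1.600: state=(-1.056, -1.313)
t=1.800: state=(-1.205, -0.190)
t=2.000: state=(-1.140, 0.810)
t=2.200: state=(-0.894, 1.609)
t=2.400: state=(-0.518, 2.092)
t=2.600: state=(-0.087, 2.140)
t=2.800: state=(0.309, 1.748)
t=3.000: state=(0.593, 1.061)
t=3.200: state=(0.726, 0.273)
t=3.400: state=(0.705, -0.462)
t=3.600: state=(0.553, -1.030)
t=3.800: state=(0.310, -1.344)
t=4.000: state=(0.035, -1.355)
t=4.200: state=(-0.213, -1.087)
t=4.400: state=(-0.387, -0.632)
t=4.600: state=(-0.461, -0.112)
t=4.800: state=(-0.434, 0.365)
t=5.000: state=(-0.324, 0.714)
t=5.200: state=(-0.161, 0.879)
t=5.400: state=(0.014, 0.845)
t=5.460: state=(0.064, 0.799)
largest grid value and its neighbours: omega(2.510)=2.17656, omega(2.520)=2.17720, omega(2.530)=2.17666
parabola through these three points peaks at t≈2.520 with omega≈2.17720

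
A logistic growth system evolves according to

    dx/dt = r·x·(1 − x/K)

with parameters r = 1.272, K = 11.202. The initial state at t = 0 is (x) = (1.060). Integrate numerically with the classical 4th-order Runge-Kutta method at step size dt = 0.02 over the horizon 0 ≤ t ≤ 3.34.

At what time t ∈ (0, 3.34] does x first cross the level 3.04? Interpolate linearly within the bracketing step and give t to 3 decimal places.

t = 0.999

t=0.000: state=(1.060)
step 1 (dt=0.02): k1=(1.221), k2=(1.233), k3=(1.233), k4=(1.246); state += dt/6·(k1+2k2+2k3+k4)
t=0.020: state=(1.085)
t=0.040: state=(1.110)
t=0.060: state=(1.136)
continuing one RK4 step at a time; state shown every 10 steps (Δt=0.2):
t=0.200: state=(1.331)
t=0.400: state=(1.659)
t=0.600: state=(2.052)
t=0.800: state=(2.513)
t=0.980: state=(2.987)
next step: t=1.000: state=(3.043) — x has crossed 3.04
linear interpolation between t=0.980 (2.98664) and t=1.000 (3.04269) → t≈0.999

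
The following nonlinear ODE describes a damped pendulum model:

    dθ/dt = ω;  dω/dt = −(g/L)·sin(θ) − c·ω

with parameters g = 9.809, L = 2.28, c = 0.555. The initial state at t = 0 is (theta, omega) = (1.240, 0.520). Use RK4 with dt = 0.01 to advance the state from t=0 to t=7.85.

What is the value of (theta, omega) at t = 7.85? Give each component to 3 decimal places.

(theta, omega) = (-0.135, -0.069)

t=0.000: state=(1.240, 0.520)
step 1 (dt=0.01): k1=(0.520, -4.358), k2=(0.498, -4.349), k3=(0.498, -4.349), k4=(0.477, -4.340); state += dt/6·(k1+2k2+2k3+k4)
t=0.010: state=(1.245, 0.477)
t=0.020: state=(1.250, 0.433)
t=0.030: state=(1.254, 0.390)
continuing one RK4 step at a time; state shown every 50 steps (Δt=0.5):
t=0.500: state=(1.003, -1.347)
t=1.000: state=(0.096, -1.976)
t=1.500: state=(-0.666, -0.868)
t=2.000: state=(-0.712, 0.627)
t=2.500: state=(-0.179, 1.301)
t=3.000: state=(0.373, 0.737)
t=3.500: state=(0.480, -0.296)
t=4.000: state=(0.161, -0.841)
t=4.500: state=(-0.216, -0.546)
t=5.000: state=(-0.319, 0.139)
t=5.500: state=(-0.127, 0.542)
t=6.000: state=(0.127, 0.387)
t=6.500: state=(0.211, -0.061)
t=7.000: state=(0.094, -0.348)
t=7.500: state=(-0.074, -0.269)
t=7.850: state=(-0.135, -0.069)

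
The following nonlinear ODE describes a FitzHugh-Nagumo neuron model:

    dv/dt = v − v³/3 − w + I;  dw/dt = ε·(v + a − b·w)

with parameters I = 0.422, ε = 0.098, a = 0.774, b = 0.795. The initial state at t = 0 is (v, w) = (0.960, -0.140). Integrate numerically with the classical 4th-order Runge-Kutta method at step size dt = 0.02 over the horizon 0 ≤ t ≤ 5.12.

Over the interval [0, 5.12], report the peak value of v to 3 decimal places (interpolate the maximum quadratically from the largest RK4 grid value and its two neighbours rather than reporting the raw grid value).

t=0.000: state=(0.960, -0.140)
step 1 (dt=0.02): k1=(1.227, 0.181), k2=(1.226, 0.182), k3=(1.226, 0.182), k4=(1.225, 0.183); state += dt/6·(k1+2k2+2k3+k4)
t=0.020: state=(0.985, -0.136)
t=0.040: state=(1.009, -0.133)
t=0.060: state=(1.033, -0.129)
continuing one RK4 step at a time; state shown every 10 steps (Δt=0.2):
t=0.200: state=(1.200, -0.102)
t=0.400: state=(1.412, -0.060)
t=0.600: state=(1.578, -0.015)
t=0.800: state=(1.694, 0.033)
t=1.000: state=(1.766, 0.081)
t=1.200: state=(1.806, 0.129)
t=1.400: state=(1.824, 0.178)
t=1.600: state=(1.827, 0.226)
t=1.800: state=(1.821, 0.273)
t=2.000: state=(1.810, 0.319)
t=2.200: state=(1.796, 0.364)
t=2.400: state=(1.780, 0.408)
t=2.600: state=(1.762, 0.451)
t=2.800: state=(1.743, 0.494)
t=3.000: state=(1.724, 0.535)
t=3.200: state=(1.705, 0.575)
t=3.400: state=(1.685, 0.614)
t=3.600: state=(1.664, 0.652)
t=3.800: state=(1.644, 0.689)
t=4.000: state=(1.623, 0.725)
t=4.200: state=(1.602, 0.761)
t=4.400: state=(1.580, 0.795)
t=4.600: state=(1.558, 0.828)
t=4.800: state=(1.536, 0.860)
t=5.000: state=(1.514, 0.892)
t=5.120: state=(1.500, 0.910)
largest grid value and its neighbours: v(1.540)=1.82696, v(1.560)=1.82701, v(1.580)=1.82696
parabola through these three points peaks at t≈1.560 with v≈1.82701

max v = 1.827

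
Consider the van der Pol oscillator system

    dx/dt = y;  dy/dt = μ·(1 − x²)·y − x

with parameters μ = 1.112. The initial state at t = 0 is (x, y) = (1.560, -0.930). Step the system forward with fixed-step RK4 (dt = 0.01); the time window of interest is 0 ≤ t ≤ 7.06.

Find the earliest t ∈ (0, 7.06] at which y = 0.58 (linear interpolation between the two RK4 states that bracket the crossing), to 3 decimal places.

t=0.000: state=(1.560, -0.930)
step 1 (dt=0.01): k1=(-0.930, -0.077), k2=(-0.930, -0.087), k3=(-0.930, -0.087), k4=(-0.931, -0.097); state += dt/6·(k1+2k2+2k3+k4)
t=0.010: state=(1.551, -0.931)
t=0.020: state=(1.541, -0.932)
t=0.030: state=(1.532, -0.933)
continuing one RK4 step at a time; state shown every 25 steps (Δt=0.25):
t=0.250: state=(1.320, -1.003)
t=0.500: state=(1.050, -1.177)
t=0.750: state=(0.722, -1.475)
t=1.000: state=(0.298, -1.946)
t=1.250: state=(-0.265, -2.563)
t=1.500: state=(-0.959, -2.864)
t=1.750: state=(-1.599, -2.063)
t=2.000: state=(-1.949, -0.774)
t=2.250: state=(-2.033, 0.004)
t=2.500: state=(-1.983, 0.342)
t=2.750: state=(-1.876, 0.500)
t=2.930: state=(-1.779, 0.577)
next step: t=2.940: state=(-1.773, 0.580) — y has crossed 0.58
linear interpolation between t=2.930 (0.57655) and t=2.940 (0.58045) → t≈2.939

t = 2.939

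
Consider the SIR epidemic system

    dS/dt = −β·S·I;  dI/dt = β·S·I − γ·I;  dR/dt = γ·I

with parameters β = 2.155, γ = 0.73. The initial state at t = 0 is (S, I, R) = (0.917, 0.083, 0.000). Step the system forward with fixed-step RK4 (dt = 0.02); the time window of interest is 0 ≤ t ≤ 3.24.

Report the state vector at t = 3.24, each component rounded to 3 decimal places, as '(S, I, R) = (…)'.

t=0.000: state=(0.917, 0.083, 0.000)
step 1 (dt=0.02): k1=(-0.164, 0.103, 0.061), k2=(-0.166, 0.104, 0.061), k3=(-0.166, 0.104, 0.061), k4=(-0.168, 0.105, 0.062); state += dt/6·(k1+2k2+2k3+k4)
t=0.020: state=(0.914, 0.085, 0.001)
t=0.040: state=(0.910, 0.087, 0.002)
t=0.060: state=(0.907, 0.089, 0.004)
continuing one RK4 step at a time; state shown every 10 steps (Δt=0.2):
t=0.200: state=(0.881, 0.106, 0.014)
t=0.400: state=(0.837, 0.132, 0.031)
t=0.600: state=(0.785, 0.162, 0.053)
t=0.800: state=(0.727, 0.194, 0.079)
t=1.000: state=(0.664, 0.227, 0.109)
t=1.200: state=(0.598, 0.257, 0.145)
t=1.400: state=(0.533, 0.283, 0.184)
t=1.600: state=(0.469, 0.304, 0.227)
t=1.800: state=(0.410, 0.317, 0.272)
t=2.000: state=(0.357, 0.323, 0.319)
t=2.200: state=(0.311, 0.323, 0.367)
t=2.400: state=(0.271, 0.316, 0.413)
t=2.600: state=(0.237, 0.305, 0.459)
t=2.800: state=(0.208, 0.290, 0.502)
t=3.000: state=(0.185, 0.272, 0.543)
t=3.200: state=(0.165, 0.254, 0.581)
t=3.240: state=(0.161, 0.250, 0.589)

(S, I, R) = (0.161, 0.250, 0.589)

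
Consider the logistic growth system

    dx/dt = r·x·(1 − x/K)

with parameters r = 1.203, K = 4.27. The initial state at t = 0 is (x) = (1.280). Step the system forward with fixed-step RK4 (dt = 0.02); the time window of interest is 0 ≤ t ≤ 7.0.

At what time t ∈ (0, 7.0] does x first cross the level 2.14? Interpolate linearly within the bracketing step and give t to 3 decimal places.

t=0.000: state=(1.280)
step 1 (dt=0.02): k1=(1.078), k2=(1.083), k3=(1.083), k4=(1.089); state += dt/6·(k1+2k2+2k3+k4)
t=0.020: state=(1.302)
t=0.040: state=(1.324)
t=0.060: state=(1.346)
continuing one RK4 step at a time; state shown every 25 steps (Δt=0.5):
t=0.500: state=(1.873)
t=0.700: state=(2.128)
next step: t=0.720: state=(2.154) — x has crossed 2.14
linear interpolation between t=0.700 (2.12826) and t=0.720 (2.15394) → t≈0.709

t = 0.709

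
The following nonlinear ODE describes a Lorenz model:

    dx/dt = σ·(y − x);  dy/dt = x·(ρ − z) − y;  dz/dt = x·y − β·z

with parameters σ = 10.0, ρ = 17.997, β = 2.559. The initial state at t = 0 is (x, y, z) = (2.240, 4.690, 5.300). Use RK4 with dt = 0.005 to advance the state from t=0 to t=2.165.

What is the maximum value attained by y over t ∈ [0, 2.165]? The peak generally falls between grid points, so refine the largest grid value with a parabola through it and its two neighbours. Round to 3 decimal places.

max y = 15.902

t=0.000: state=(2.240, 4.690, 5.300)
step 1 (dt=0.005): k1=(24.500, 23.751, -3.057), k2=(24.481, 24.487, -2.614), k3=(24.500, 24.482, -2.612), k4=(24.499, 25.215, -2.160); state += dt/6·(k1+2k2+2k3+k4)
t=0.005: state=(2.362, 4.812, 5.287)
t=0.010: state=(2.485, 4.942, 5.278)
t=0.015: state=(2.608, 5.079, 5.275)
continuing one RK4 step at a time; state shown every 20 steps (Δt=0.1):
t=0.100: state=(5.037, 8.467, 6.232)
t=0.200: state=(9.201, 13.763, 12.072)
t=0.300: state=(12.246, 12.449, 23.210)
t=0.400: state=(8.958, 3.331, 25.625)
t=0.500: state=(3.770, -0.221, 20.484)
t=0.600: state=(1.164, -0.295, 15.791)
t=0.700: state=(0.344, -0.032, 12.216)
t=0.800: state=(0.167, 0.123, 9.459)
t=0.900: state=(0.190, 0.267, 7.326)
t=1.000: state=(0.321, 0.515, 5.681)
t=1.100: state=(0.611, 1.025, 4.429)
t=1.200: state=(1.232, 2.118, 3.555)
t=1.300: state=(2.563, 4.464, 3.294)
t=1.400: state=(5.339, 9.141, 4.912)
t=1.500: state=(10.076, 15.220, 12.469)
t=1.600: state=(12.950, 11.943, 25.436)
t=1.700: state=(8.168, 1.438, 25.918)
t=1.800: state=(2.587, -1.317, 19.947)
t=1.900: state=(0.132, -1.223, 15.315)
t=2.000: state=(-0.723, -1.286, 11.898)
t=2.100: state=(-1.267, -1.881, 9.351)
t=2.165: state=(-1.747, -2.640, 8.121)
largest grid value and its neighbours: y(1.525)=15.87163, y(1.530)=15.90062, y(1.535)=15.89059
parabola through these three points peaks at t≈1.531 with y≈15.90177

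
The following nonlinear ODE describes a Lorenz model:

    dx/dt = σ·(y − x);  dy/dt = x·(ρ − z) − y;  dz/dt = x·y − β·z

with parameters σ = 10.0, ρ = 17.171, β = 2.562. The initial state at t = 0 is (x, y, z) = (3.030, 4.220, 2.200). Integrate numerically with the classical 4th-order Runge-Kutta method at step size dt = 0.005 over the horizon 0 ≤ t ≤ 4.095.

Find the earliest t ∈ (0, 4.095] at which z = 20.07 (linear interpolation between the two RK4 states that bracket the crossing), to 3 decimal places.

t = 0.257

t=0.000: state=(3.030, 4.220, 2.200)
step 1 (dt=0.005): k1=(11.900, 41.142, 7.150), k2=(12.631, 41.430, 7.545), k3=(12.620, 41.454, 7.552), k4=(13.342, 41.763, 7.961); state += dt/6·(k1+2k2+2k3+k4)
t=0.005: state=(3.093, 4.427, 2.238)
t=0.010: state=(3.163, 4.638, 2.280)
t=0.015: state=(3.241, 4.852, 2.326)
continuing one RK4 step at a time; state shown every 40 steps (Δt=0.2):
t=0.200: state=(10.244, 15.251, 12.255)
t=0.255: state=(12.485, 15.073, 19.816)
next step: t=0.260: state=(12.605, 14.811, 20.496) — z has crossed 20.07
linear interpolation between t=0.255 (19.81646) and t=0.260 (20.49579) → t≈0.257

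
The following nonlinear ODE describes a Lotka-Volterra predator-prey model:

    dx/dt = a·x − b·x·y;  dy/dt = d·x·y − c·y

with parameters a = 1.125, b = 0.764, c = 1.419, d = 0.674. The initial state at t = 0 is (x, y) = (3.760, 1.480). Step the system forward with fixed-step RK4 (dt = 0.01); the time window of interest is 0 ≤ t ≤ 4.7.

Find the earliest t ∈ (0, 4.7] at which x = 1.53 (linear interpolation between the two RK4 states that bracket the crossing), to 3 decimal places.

t=0.000: state=(3.760, 1.480)
step 1 (dt=0.01): k1=(-0.022, 1.651), k2=(-0.045, 1.660), k3=(-0.045, 1.660), k4=(-0.069, 1.669); state += dt/6·(k1+2k2+2k3+k4)
t=0.010: state=(3.760, 1.497)
t=0.020: state=(3.759, 1.513)
t=0.030: state=(3.757, 1.530)
continuing one RK4 step at a time; state shown every 20 steps (Δt=0.2):
t=0.200: state=(3.656, 1.841)
t=0.400: state=(3.355, 2.228)
t=0.600: state=(2.910, 2.562)
t=0.800: state=(2.421, 2.763)
t=1.000: state=(1.979, 2.796)
t=1.200: state=(1.628, 2.681)
t=1.260: state=(1.543, 2.625)
next step: t=1.270: state=(1.529, 2.615) — x has crossed 1.53
linear interpolation between t=1.260 (1.54251) and t=1.270 (1.52904) → t≈1.269

t = 1.269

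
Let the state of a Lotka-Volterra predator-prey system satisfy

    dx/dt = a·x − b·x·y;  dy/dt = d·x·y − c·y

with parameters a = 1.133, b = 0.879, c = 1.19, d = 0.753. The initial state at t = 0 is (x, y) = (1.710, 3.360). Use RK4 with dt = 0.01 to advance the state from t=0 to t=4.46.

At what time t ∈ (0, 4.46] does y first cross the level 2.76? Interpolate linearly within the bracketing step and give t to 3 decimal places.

t=0.000: state=(1.710, 3.360)
step 1 (dt=0.01): k1=(-3.113, 0.328), k2=(-3.087, 0.289), k3=(-3.087, 0.289), k4=(-3.061, 0.250); state += dt/6·(k1+2k2+2k3+k4)
t=0.010: state=(1.679, 3.363)
t=0.020: state=(1.649, 3.365)
t=0.030: state=(1.619, 3.366)
continuing one RK4 step at a time; state shown every 20 steps (Δt=0.2):
t=0.200: state=(1.191, 3.287)
t=0.400: state=(0.857, 3.016)
t=0.540: state=(0.703, 2.771)
next step: t=0.550: state=(0.694, 2.753) — y has crossed 2.76
linear interpolation between t=0.540 (2.77111) and t=0.550 (2.75277) → t≈0.546

t = 0.546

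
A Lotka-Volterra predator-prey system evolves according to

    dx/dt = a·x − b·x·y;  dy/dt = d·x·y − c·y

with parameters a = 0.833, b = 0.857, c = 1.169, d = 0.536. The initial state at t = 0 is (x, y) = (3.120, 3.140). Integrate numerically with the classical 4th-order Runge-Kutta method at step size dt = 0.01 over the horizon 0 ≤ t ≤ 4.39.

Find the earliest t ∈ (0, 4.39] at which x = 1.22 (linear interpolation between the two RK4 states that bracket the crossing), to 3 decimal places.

t=0.000: state=(3.120, 3.140)
step 1 (dt=0.01): k1=(-5.797, 1.580), k2=(-5.764, 1.535), k3=(-5.764, 1.536), k4=(-5.730, 1.491); state += dt/6·(k1+2k2+2k3+k4)
t=0.010: state=(3.062, 3.155)
t=0.020: state=(3.005, 3.170)
t=0.030: state=(2.949, 3.183)
continuing one RK4 step at a time; state shown every 20 steps (Δt=0.2):
t=0.200: state=(2.115, 3.281)
t=0.400: state=(1.438, 3.133)
t=0.490: state=(1.223, 3.007)
next step: t=0.500: state=(1.202, 2.991) — x has crossed 1.22
linear interpolation between t=0.490 (1.22259) and t=0.500 (1.20154) → t≈0.491

t = 0.491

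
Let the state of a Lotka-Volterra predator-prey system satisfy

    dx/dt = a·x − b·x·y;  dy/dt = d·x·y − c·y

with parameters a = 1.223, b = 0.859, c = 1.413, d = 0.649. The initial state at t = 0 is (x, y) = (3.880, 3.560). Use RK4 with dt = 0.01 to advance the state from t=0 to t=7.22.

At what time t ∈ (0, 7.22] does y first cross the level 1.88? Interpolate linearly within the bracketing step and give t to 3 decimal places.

t = 1.272

t=0.000: state=(3.880, 3.560)
step 1 (dt=0.01): k1=(-7.120, 3.934), k2=(-7.120, 3.873), k3=(-7.119, 3.873), k4=(-7.116, 3.811); state += dt/6·(k1+2k2+2k3+k4)
t=0.010: state=(3.809, 3.599)
t=0.020: state=(3.738, 3.636)
t=0.030: state=(3.667, 3.672)
continuing one RK4 step at a time; state shown every 25 steps (Δt=0.25):
t=0.250: state=(2.277, 4.093)
t=0.500: state=(1.309, 3.813)
t=0.750: state=(0.837, 3.172)
t=1.000: state=(0.619, 2.502)
t=1.250: state=(0.523, 1.925)
t=1.270: state=(0.519, 1.885)
next step: t=1.280: state=(0.517, 1.864) — y has crossed 1.88
linear interpolation between t=1.270 (1.88450) and t=1.280 (1.86432) → t≈1.272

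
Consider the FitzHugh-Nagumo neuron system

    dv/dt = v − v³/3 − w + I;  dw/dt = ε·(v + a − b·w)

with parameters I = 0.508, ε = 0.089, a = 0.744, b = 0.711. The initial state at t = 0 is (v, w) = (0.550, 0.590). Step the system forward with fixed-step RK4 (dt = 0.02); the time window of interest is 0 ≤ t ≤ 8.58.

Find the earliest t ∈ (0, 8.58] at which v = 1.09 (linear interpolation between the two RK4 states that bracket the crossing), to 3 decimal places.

t = 1.124

t=0.000: state=(0.550, 0.590)
step 1 (dt=0.02): k1=(0.413, 0.078), k2=(0.415, 0.078), k3=(0.415, 0.078), k4=(0.417, 0.078); state += dt/6·(k1+2k2+2k3+k4)
t=0.020: state=(0.558, 0.592)
t=0.040: state=(0.567, 0.593)
t=0.060: state=(0.575, 0.595)
continuing one RK4 step at a time; state shown every 25 steps (Δt=0.5):
t=0.500: state=(0.780, 0.633)
t=1.000: state=(1.031, 0.686)
t=1.120: state=(1.088, 0.700)
next step: t=1.140: state=(1.097, 0.702) — v has crossed 1.09
linear interpolation between t=1.120 (1.08816) and t=1.140 (1.09745) → t≈1.124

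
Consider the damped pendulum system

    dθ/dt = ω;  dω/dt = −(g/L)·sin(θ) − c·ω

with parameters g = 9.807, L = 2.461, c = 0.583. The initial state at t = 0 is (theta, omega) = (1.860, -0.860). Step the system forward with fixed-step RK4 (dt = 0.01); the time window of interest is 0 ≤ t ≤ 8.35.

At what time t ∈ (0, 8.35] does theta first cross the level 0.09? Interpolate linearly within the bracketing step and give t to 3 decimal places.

t = 0.876

t=0.000: state=(1.860, -0.860)
step 1 (dt=0.01): k1=(-0.860, -3.318), k2=(-0.877, -3.313), k3=(-0.877, -3.313), k4=(-0.893, -3.309); state += dt/6·(k1+2k2+2k3+k4)
t=0.010: state=(1.851, -0.893)
t=0.020: state=(1.842, -0.926)
t=0.030: state=(1.833, -0.959)
continuing one RK4 step at a time; state shown every 50 steps (Δt=0.5):
t=0.500: state=(1.042, -2.316)
t=0.870: state=(0.105, -2.550)
next step: t=0.880: state=(0.080, -2.539) — theta has crossed 0.09
linear interpolation between t=0.870 (0.10538) and t=0.880 (0.07994) → t≈0.876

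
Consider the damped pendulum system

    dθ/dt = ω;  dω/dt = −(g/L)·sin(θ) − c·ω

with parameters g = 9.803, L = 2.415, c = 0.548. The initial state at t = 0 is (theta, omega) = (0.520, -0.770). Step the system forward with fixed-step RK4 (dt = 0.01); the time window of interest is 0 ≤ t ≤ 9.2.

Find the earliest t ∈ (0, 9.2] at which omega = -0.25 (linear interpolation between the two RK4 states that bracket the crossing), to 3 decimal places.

t=0.000: state=(0.520, -0.770)
step 1 (dt=0.01): k1=(-0.770, -1.595), k2=(-0.778, -1.577), k3=(-0.778, -1.577), k4=(-0.786, -1.559); state += dt/6·(k1+2k2+2k3+k4)
t=0.010: state=(0.512, -0.786)
t=0.020: state=(0.504, -0.801)
t=0.030: state=(0.496, -0.816)
continuing one RK4 step at a time; state shown every 50 steps (Δt=0.5):
t=0.500: state=(0.020, -1.054)
t=1.000: state=(-0.376, -0.426)
t=1.100: state=(-0.410, -0.252)
next step: t=1.110: state=(-0.413, -0.234) — omega has crossed -0.25
linear interpolation between t=1.100 (-0.25160) and t=1.110 (-0.23403) → t≈1.101

t = 1.101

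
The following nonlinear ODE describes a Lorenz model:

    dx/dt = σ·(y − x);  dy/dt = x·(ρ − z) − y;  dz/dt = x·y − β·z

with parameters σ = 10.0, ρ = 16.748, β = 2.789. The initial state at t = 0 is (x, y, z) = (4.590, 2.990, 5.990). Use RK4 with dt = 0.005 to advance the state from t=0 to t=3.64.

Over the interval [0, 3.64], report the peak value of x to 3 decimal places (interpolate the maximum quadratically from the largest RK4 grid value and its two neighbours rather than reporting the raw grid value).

t=0.000: state=(4.590, 2.990, 5.990)
step 1 (dt=0.005): k1=(-16.000, 46.389, -2.982), k2=(-14.440, 45.877, -2.553), k3=(-14.492, 45.915, -2.550), k4=(-12.980, 45.438, -2.126); state += dt/6·(k1+2k2+2k3+k4)
t=0.005: state=(4.518, 3.220, 5.977)
t=0.010: state=(4.460, 3.445, 5.969)
t=0.015: state=(4.416, 3.666, 5.964)
continuing one RK4 step at a time; state shown every 40 steps (Δt=0.2):
t=0.200: state=(8.213, 11.797, 10.774)
t=0.400: state=(9.581, 5.834, 23.066)
t=0.600: state=(2.782, 1.195, 15.317)
t=0.800: state=(2.182, 2.785, 9.377)
t=1.000: state=(5.088, 7.556, 8.200)
t=1.200: state=(10.421, 11.421, 18.612)
t=1.400: state=(5.802, 2.553, 19.383)
t=1.600: state=(2.706, 2.601, 12.283)
t=1.800: state=(4.320, 6.022, 9.220)
t=2.000: state=(9.009, 11.132, 15.119)
t=2.200: state=(7.632, 4.689, 20.468)
t=2.400: state=(3.594, 2.946, 14.167)
t=2.600: state=(4.393, 5.703, 10.535)
t=2.800: state=(8.232, 10.176, 14.380)
t=3.000: state=(8.049, 5.877, 19.976)
t=3.200: state=(4.339, 3.515, 15.045)
t=3.400: state=(4.762, 5.859, 11.602)
t=3.600: state=(7.938, 9.492, 14.677)
t=3.640: state=(8.474, 9.555, 16.105)
largest grid value and its neighbours: x(0.315)=11.17211, x(0.320)=11.18492, x(0.325)=11.18374
parabola through these three points peaks at t≈0.322 with x≈11.18613

max x = 11.186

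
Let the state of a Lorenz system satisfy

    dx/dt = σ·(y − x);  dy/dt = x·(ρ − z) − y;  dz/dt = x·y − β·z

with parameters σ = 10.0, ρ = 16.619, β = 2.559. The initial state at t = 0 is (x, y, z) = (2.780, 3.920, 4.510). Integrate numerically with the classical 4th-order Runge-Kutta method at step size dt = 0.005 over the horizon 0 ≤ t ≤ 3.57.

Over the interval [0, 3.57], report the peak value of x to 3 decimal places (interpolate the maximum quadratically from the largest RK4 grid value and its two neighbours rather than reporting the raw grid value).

t=0.000: state=(2.780, 3.920, 4.510)
step 1 (dt=0.005): k1=(11.400, 29.743, -0.643), k2=(11.859, 30.018, -0.319), k3=(11.854, 30.029, -0.314), k4=(12.309, 30.315, 0.019); state += dt/6·(k1+2k2+2k3+k4)
t=0.005: state=(2.839, 4.070, 4.508)
t=0.010: state=(2.903, 4.223, 4.510)
t=0.015: state=(2.971, 4.379, 4.516)
continuing one RK4 step at a time; state shown every 40 steps (Δt=0.2):
t=0.200: state=(8.408, 12.513, 10.238)
t=0.400: state=(9.403, 4.744, 24.005)
t=0.600: state=(1.744, 0.056, 15.483)
t=0.800: state=(0.633, 0.697, 9.325)
t=1.000: state=(1.388, 2.148, 5.799)
t=1.200: state=(4.562, 7.330, 5.626)
t=1.400: state=(11.264, 12.737, 19.139)
t=1.600: state=(5.033, 0.849, 20.282)
t=1.800: state=(1.016, 0.552, 12.295)
t=2.000: state=(1.179, 1.673, 7.534)
t=2.200: state=(3.357, 5.306, 5.707)
t=2.400: state=(9.560, 12.943, 13.743)
t=2.600: state=(7.688, 3.112, 22.468)
t=2.800: state=(1.760, 0.706, 14.225)
t=3.000: state=(1.454, 1.907, 8.794)
t=3.200: state=(3.618, 5.544, 6.694)
t=3.400: state=(9.421, 12.378, 14.300)
t=3.570: state=(8.753, 4.976, 22.562)
largest grid value and its neighbours: x(0.310)=11.60356, x(0.315)=11.61471, x(0.320)=11.60902
parabola through these three points peaks at t≈0.316 with x≈11.61493

max x = 11.615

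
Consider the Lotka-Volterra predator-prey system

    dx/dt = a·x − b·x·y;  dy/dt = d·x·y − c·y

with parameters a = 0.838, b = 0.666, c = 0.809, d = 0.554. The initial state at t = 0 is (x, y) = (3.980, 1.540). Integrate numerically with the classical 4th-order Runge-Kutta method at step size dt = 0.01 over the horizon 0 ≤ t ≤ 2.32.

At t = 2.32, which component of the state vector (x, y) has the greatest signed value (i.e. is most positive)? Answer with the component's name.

largest component: y

t=0.000: state=(3.980, 1.540)
step 1 (dt=0.01): k1=(-0.747, 2.150), k2=(-0.775, 2.162), k3=(-0.775, 2.161), k4=(-0.803, 2.173); state += dt/6·(k1+2k2+2k3+k4)
t=0.010: state=(3.972, 1.562)
t=0.020: state=(3.964, 1.583)
t=0.030: state=(3.955, 1.606)
continuing one RK4 step at a time; state shown every 10 steps (Δt=0.1):
t=0.100: state=(3.877, 1.766)
t=0.200: state=(3.718, 2.011)
t=0.300: state=(3.507, 2.266)
t=0.400: state=(3.251, 2.520)
t=0.500: state=(2.965, 2.762)
t=0.600: state=(2.663, 2.977)
t=0.700: state=(2.360, 3.155)
t=0.800: state=(2.070, 3.290)
t=0.900: state=(1.802, 3.377)
t=1.000: state=(1.563, 3.419)
t=1.100: state=(1.353, 3.418)
t=1.200: state=(1.173, 3.380)
t=1.300: state=(1.021, 3.312)
t=1.400: state=(0.893, 3.221)
t=1.500: state=(0.786, 3.112)
t=1.600: state=(0.698, 2.990)
t=1.700: state=(0.624, 2.860)
t=1.800: state=(0.564, 2.726)
t=1.900: state=(0.513, 2.590)
t=2.000: state=(0.472, 2.455)
t=2.100: state=(0.438, 2.322)
t=2.200: state=(0.410, 2.192)
t=2.300: state=(0.387, 2.067)
t=2.320: state=(0.382, 2.042)
compare at T: x=0.382, y=2.042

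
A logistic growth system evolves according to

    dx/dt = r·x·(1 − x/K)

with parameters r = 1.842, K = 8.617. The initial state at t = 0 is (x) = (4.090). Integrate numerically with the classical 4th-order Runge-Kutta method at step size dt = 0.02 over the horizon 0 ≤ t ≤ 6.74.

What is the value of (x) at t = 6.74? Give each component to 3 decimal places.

t=0.000: state=(4.090)
step 1 (dt=0.02): k1=(3.958), k2=(3.961), k3=(3.961), k4=(3.964); state += dt/6·(k1+2k2+2k3+k4)
t=0.020: state=(4.169)
t=0.040: state=(4.249)
t=0.060: state=(4.328)
continuing one RK4 step at a time; state shown every 25 steps (Δt=0.5):
t=0.500: state=(5.981)
t=1.000: state=(7.331)
t=1.500: state=(8.054)
t=2.000: state=(8.384)
t=2.500: state=(8.523)
t=3.000: state=(8.579)
t=3.500: state=(8.602)
t=4.000: state=(8.611)
t=4.500: state=(8.615)
t=5.000: state=(8.616)
t=5.500: state=(8.617)
t=6.000: state=(8.617)
t=6.500: state=(8.617)
t=6.740: state=(8.617)

(x) = (8.617)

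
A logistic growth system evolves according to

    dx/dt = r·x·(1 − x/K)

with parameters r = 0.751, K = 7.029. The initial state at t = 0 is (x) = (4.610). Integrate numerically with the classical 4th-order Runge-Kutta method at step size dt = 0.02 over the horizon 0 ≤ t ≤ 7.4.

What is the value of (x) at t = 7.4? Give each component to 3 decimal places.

t=0.000: state=(4.610)
step 1 (dt=0.02): k1=(1.191), k2=(1.189), k3=(1.189), k4=(1.186); state += dt/6·(k1+2k2+2k3+k4)
t=0.020: state=(4.634)
t=0.040: state=(4.657)
t=0.060: state=(4.681)
continuing one RK4 step at a time; state shown every 25 steps (Δt=0.5):
t=0.500: state=(5.167)
t=1.000: state=(5.634)
t=1.500: state=(6.007)
t=2.000: state=(6.294)
t=2.500: state=(6.507)
t=3.000: state=(6.662)
t=3.500: state=(6.772)
t=4.000: state=(6.851)
t=4.500: state=(6.906)
t=5.000: state=(6.944)
t=5.500: state=(6.970)
t=6.000: state=(6.989)
t=6.500: state=(7.001)
t=7.000: state=(7.010)
t=7.400: state=(7.015)

(x) = (7.015)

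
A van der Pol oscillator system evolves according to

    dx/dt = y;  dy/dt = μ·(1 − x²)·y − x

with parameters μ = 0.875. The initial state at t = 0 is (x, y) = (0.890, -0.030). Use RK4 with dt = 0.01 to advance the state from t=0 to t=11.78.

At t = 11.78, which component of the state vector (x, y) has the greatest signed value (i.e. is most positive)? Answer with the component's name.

largest component: y

t=0.000: state=(0.890, -0.030)
step 1 (dt=0.01): k1=(-0.030, -0.895), k2=(-0.034, -0.896), k3=(-0.034, -0.896), k4=(-0.039, -0.897); state += dt/6·(k1+2k2+2k3+k4)
t=0.010: state=(0.890, -0.039)
t=0.020: state=(0.889, -0.048)
t=0.030: state=(0.889, -0.057)
continuing one RK4 step at a time; state shown every 50 steps (Δt=0.5):
t=0.500: state=(0.761, -0.488)
t=1.000: state=(0.394, -0.998)
t=1.500: state=(-0.254, -1.590)
t=2.000: state=(-1.106, -1.606)
t=2.500: state=(-1.643, -0.466)
t=3.000: state=(-1.640, 0.369)
t=3.500: state=(-1.341, 0.801)
t=4.000: state=(-0.833, 1.264)
t=4.500: state=(-0.024, 2.034)
t=5.000: state=(1.147, 2.345)
t=5.500: state=(1.915, 0.605)
t=6.000: state=(1.920, -0.387)
t=6.500: state=(1.631, -0.735)
t=7.000: state=(1.188, -1.057)
t=7.500: state=(0.533, -1.628)
t=8.000: state=(-0.499, -2.477)
t=8.500: state=(-1.653, -1.650)
t=9.000: state=(-2.005, 0.026)
t=9.500: state=(-1.828, 0.580)
t=10.000: state=(-1.466, 0.864)
t=10.500: state=(-0.945, 1.258)
t=11.000: state=(-0.149, 1.998)
t=11.500: state=(1.037, 2.499)
t=11.780: state=(1.643, 1.681)
compare at T: x=1.643, y=1.681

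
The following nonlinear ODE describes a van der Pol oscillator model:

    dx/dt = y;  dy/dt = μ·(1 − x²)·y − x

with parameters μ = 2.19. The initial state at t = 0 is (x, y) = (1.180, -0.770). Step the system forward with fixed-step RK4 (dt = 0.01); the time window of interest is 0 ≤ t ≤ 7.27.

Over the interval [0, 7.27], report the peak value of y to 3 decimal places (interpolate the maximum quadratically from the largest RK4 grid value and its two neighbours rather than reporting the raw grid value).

t=0.000: state=(1.180, -0.770)
step 1 (dt=0.01): k1=(-0.770, -0.518), k2=(-0.773, -0.528), k3=(-0.773, -0.528), k4=(-0.775, -0.537); state += dt/6·(k1+2k2+2k3+k4)
t=0.010: state=(1.172, -0.775)
t=0.020: state=(1.164, -0.781)
t=0.030: state=(1.157, -0.786)
continuing one RK4 step at a time; state shown every 25 steps (Δt=0.25):
t=0.250: state=(0.966, -0.967)
t=0.500: state=(0.680, -1.373)
t=0.750: state=(0.243, -2.231)
t=1.000: state=(-0.495, -3.724)
t=1.250: state=(-1.472, -3.377)
t=1.500: state=(-1.969, -0.779)
t=1.750: state=(-2.025, 0.097)
t=2.000: state=(-1.975, 0.265)
t=2.250: state=(-1.902, 0.310)
t=2.500: state=(-1.821, 0.338)
t=2.750: state=(-1.733, 0.367)
t=3.000: state=(-1.637, 0.402)
t=3.250: state=(-1.531, 0.448)
t=3.500: state=(-1.412, 0.511)
t=3.750: state=(-1.273, 0.603)
t=4.000: state=(-1.106, 0.748)
t=4.250: state=(-0.891, 0.999)
t=4.500: state=(-0.587, 1.483)
t=4.750: state=(-0.107, 2.480)
t=5.000: state=(0.701, 3.930)
t=5.250: state=(1.627, 2.769)
t=5.500: state=(1.993, 0.472)
t=5.750: state=(2.012, -0.156)
t=6.000: state=(1.954, -0.279)
t=6.250: state=(1.878, -0.318)
t=6.500: state=(1.795, -0.346)
t=6.750: state=(1.705, -0.376)
t=7.000: state=(1.607, -0.414)
t=7.250: state=(1.497, -0.464)
t=7.270: state=(1.488, -0.469)
largest grid value and its neighbours: y(5.050)=4.04576, y(5.060)=4.04990, y(5.070)=4.04688
parabola through these three points peaks at t≈5.061 with y≈4.04992

max y = 4.050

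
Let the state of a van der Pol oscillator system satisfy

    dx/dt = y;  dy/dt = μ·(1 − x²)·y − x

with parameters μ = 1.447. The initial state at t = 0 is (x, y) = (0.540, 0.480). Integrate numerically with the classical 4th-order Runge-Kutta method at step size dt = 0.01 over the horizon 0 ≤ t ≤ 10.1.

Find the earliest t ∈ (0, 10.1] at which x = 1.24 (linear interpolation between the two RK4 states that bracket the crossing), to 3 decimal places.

t = 5.970

t=0.000: state=(0.540, 0.480)
step 1 (dt=0.01): k1=(0.480, -0.048), k2=(0.480, -0.052), k3=(0.480, -0.052), k4=(0.479, -0.057); state += dt/6·(k1+2k2+2k3+k4)
t=0.010: state=(0.545, 0.479)
t=0.020: state=(0.550, 0.479)
t=0.030: state=(0.554, 0.478)
continuing one RK4 step at a time; state shown every 50 steps (Δt=0.5):
t=0.500: state=(0.754, 0.332)
t=1.000: state=(0.836, -0.029)
t=1.500: state=(0.708, -0.499)
t=2.000: state=(0.300, -1.197)
t=2.500: state=(-0.575, -2.315)
t=3.000: state=(-1.627, -1.278)
t=3.500: state=(-1.823, 0.177)
t=4.000: state=(-1.636, 0.508)
t=4.500: state=(-1.331, 0.721)
t=5.000: state=(-0.884, 1.125)
t=5.500: state=(-0.096, 2.200)
t=5.970: state=(1.240, 2.962)
next step: t=5.980: state=(1.269, 2.925) — x has crossed 1.24
linear interpolation between t=5.970 (1.23996) and t=5.980 (1.26940) → t≈5.970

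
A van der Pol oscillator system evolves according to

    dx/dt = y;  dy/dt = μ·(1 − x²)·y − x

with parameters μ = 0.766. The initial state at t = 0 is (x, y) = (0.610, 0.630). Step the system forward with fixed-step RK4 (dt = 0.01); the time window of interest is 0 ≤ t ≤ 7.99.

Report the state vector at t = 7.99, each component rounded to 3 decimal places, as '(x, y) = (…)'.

t=0.000: state=(0.610, 0.630)
step 1 (dt=0.01): k1=(0.630, -0.307), k2=(0.628, -0.313), k3=(0.628, -0.313), k4=(0.627, -0.318); state += dt/6·(k1+2k2+2k3+k4)
t=0.010: state=(0.616, 0.627)
t=0.020: state=(0.623, 0.624)
t=0.030: state=(0.629, 0.620)
continuing one RK4 step at a time; state shown every 50 steps (Δt=0.5):
t=0.500: state=(0.864, 0.343)
t=1.000: state=(0.926, -0.104)
t=1.500: state=(0.757, -0.572)
t=2.000: state=(0.349, -1.072)
t=2.500: state=(-0.320, -1.583)
t=3.000: state=(-1.133, -1.478)
t=3.500: state=(-1.622, -0.422)
t=4.000: state=(-1.609, 0.387)
t=4.500: state=(-1.294, 0.852)
t=5.000: state=(-0.752, 1.345)
t=5.500: state=(0.093, 2.063)
t=6.000: state=(1.218, 2.138)
t=6.500: state=(1.907, 0.541)
t=7.000: state=(1.898, -0.412)
t=7.500: state=(1.586, -0.803)
t=7.990: state=(1.109, -1.165)

(x, y) = (1.109, -1.165)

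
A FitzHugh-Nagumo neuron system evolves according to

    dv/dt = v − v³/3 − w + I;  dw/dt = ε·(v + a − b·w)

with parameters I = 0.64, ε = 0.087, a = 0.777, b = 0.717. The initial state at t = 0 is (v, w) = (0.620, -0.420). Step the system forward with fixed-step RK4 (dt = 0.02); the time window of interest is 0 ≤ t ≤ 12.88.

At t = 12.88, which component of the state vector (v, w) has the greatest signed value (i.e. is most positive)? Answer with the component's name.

largest component: w

t=0.000: state=(0.620, -0.420)
step 1 (dt=0.02): k1=(1.601, 0.148), k2=(1.609, 0.149), k3=(1.609, 0.149), k4=(1.617, 0.150); state += dt/6·(k1+2k2+2k3+k4)
t=0.020: state=(0.652, -0.417)
t=0.040: state=(0.685, -0.414)
t=0.060: state=(0.717, -0.411)
continuing one RK4 step at a time; state shown every 25 steps (Δt=0.5):
t=0.500: state=(1.432, -0.329)
t=1.000: state=(1.898, -0.213)
t=1.500: state=(2.005, -0.089)
t=2.000: state=(1.998, 0.033)
t=2.500: state=(1.965, 0.150)
t=3.000: state=(1.926, 0.262)
t=3.500: state=(1.887, 0.369)
t=4.000: state=(1.846, 0.471)
t=4.500: state=(1.805, 0.568)
t=5.000: state=(1.763, 0.660)
t=5.500: state=(1.721, 0.748)
t=6.000: state=(1.678, 0.831)
t=6.500: state=(1.634, 0.910)
t=7.000: state=(1.588, 0.984)
t=7.500: state=(1.542, 1.054)
t=8.000: state=(1.494, 1.120)
t=8.500: state=(1.444, 1.182)
t=9.000: state=(1.392, 1.239)
t=9.500: state=(1.337, 1.293)
t=10.000: state=(1.279, 1.343)
t=10.500: state=(1.216, 1.388)
t=11.000: state=(1.147, 1.429)
t=11.500: state=(1.070, 1.466)
t=12.000: state=(0.981, 1.499)
t=12.500: state=(0.875, 1.526)
t=12.880: state=(0.778, 1.542)
compare at T: v=0.778, w=1.542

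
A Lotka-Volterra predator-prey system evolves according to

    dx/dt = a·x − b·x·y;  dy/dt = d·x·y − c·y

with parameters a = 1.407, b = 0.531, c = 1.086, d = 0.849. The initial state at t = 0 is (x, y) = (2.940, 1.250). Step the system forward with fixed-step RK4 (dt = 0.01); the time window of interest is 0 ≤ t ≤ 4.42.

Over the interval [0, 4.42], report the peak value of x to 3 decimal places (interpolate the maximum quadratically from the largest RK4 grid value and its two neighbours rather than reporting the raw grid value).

t=0.000: state=(2.940, 1.250)
step 1 (dt=0.01): k1=(2.185, 1.763), k2=(2.179, 1.787), k3=(2.179, 1.787), k4=(2.173, 1.811); state += dt/6·(k1+2k2+2k3+k4)
t=0.010: state=(2.962, 1.268)
t=0.020: state=(2.983, 1.286)
t=0.030: state=(3.005, 1.305)
continuing one RK4 step at a time; state shown every 20 steps (Δt=0.2):
t=0.200: state=(3.335, 1.716)
t=0.400: state=(3.546, 2.487)
t=0.600: state=(3.406, 3.633)
t=0.800: state=(2.854, 5.000)
t=1.000: state=(2.085, 6.125)
t=1.200: state=(1.397, 6.607)
t=1.400: state=(0.921, 6.453)
t=1.600: state=(0.631, 5.912)
t=1.800: state=(0.463, 5.214)
t=2.000: state=(0.366, 4.499)
t=2.200: state=(0.312, 3.833)
t=2.400: state=(0.284, 3.244)
t=2.600: state=(0.274, 2.737)
t=2.800: state=(0.278, 2.308)
t=3.000: state=(0.294, 1.949)
t=3.200: state=(0.322, 1.653)
t=3.400: state=(0.363, 1.409)
t=3.600: state=(0.418, 1.212)
t=3.800: state=(0.492, 1.053)
t=4.000: state=(0.587, 0.929)
t=4.200: state=(0.708, 0.834)
t=4.400: state=(0.862, 0.766)
t=4.420: state=(0.879, 0.761)
largest grid value and its neighbours: x(0.420)=3.55050, x(0.430)=3.55126, x(0.440)=3.55105
parabola through these three points peaks at t≈0.433 with x≈3.55130

max x = 3.551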